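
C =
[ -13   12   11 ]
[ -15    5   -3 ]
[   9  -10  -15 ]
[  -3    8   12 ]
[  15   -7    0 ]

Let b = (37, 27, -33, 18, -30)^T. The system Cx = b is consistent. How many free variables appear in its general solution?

Row reduce the augmented matrix [C | b].
R2 ← R2 − (15/13)·R1: [0, -115/13, -204/13, -204/13]
R3 ← R3 + (9/13)·R1: [0, -22/13, -96/13, -96/13]
R4 ← R4 − (3/13)·R1: [0, 68/13, 123/13, 123/13]
R5 ← R5 + (15/13)·R1: [0, 89/13, 165/13, 165/13]
R3 ← R3 − (22/115)·R2: [0, 0, -504/115, -504/115]
R4 ← R4 + (68/115)·R2: [0, 0, 21/115, 21/115]
R5 ← R5 + (89/115)·R2: [0, 0, 63/115, 63/115]
R4 ← R4 + (1/24)·R3: [0, 0, 0, 0]
R5 ← R5 + (1/8)·R3: [0, 0, 0, 0]
The echelon form has 3 nonzero rows, and every pivot lies in the first 3 columns, so rank(C) = rank([C|b]) = 3.
The system is consistent.
Free variables = (unknowns) − (rank) = 3 − 3 = 0.

0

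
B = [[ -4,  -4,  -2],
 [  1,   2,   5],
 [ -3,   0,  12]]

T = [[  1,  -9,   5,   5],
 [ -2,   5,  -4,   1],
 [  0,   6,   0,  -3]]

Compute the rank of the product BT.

2

First compute BT:
[[  4,   4,  -4, -18],
 [ -3,  31,  -3,  -8],
 [ -3,  99, -15, -51]]
Now row reduce the product.
R2 ← R2 + (3/4)·R1: [0, 34, -6, -43/2]
R3 ← R3 + (3/4)·R1: [0, 102, -18, -129/2]
R3 ← R3 − (3)·R2: [0, 0, 0, 0]
2 nonzero rows, so rank(BT) = 2.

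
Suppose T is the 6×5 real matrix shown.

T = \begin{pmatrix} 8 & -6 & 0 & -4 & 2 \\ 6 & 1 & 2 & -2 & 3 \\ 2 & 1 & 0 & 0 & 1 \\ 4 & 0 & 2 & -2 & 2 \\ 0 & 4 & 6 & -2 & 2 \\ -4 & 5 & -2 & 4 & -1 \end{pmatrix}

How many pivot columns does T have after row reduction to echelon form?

3

Row reduce to echelon form.
R2 ← R2 − (3/4)·R1: [0, 11/2, 2, 1, 3/2]
R3 ← R3 − (1/4)·R1: [0, 5/2, 0, 1, 1/2]
R4 ← R4 − (1/2)·R1: [0, 3, 2, 0, 1]
R6 ← R6 + (1/2)·R1: [0, 2, -2, 2, 0]
R3 ← R3 − (5/11)·R2: [0, 0, -10/11, 6/11, -2/11]
R4 ← R4 − (6/11)·R2: [0, 0, 10/11, -6/11, 2/11]
R5 ← R5 − (8/11)·R2: [0, 0, 50/11, -30/11, 10/11]
R6 ← R6 − (4/11)·R2: [0, 0, -30/11, 18/11, -6/11]
R4 ← R4 + R3: [0, 0, 0, 0, 0]
R5 ← R5 + (5)·R3: [0, 0, 0, 0, 0]
R6 ← R6 − (3)·R3: [0, 0, 0, 0, 0]
Echelon form has 3 nonzero rows, so rank(T) = 3.
Each nonzero row contributes one pivot column: 3 pivot columns.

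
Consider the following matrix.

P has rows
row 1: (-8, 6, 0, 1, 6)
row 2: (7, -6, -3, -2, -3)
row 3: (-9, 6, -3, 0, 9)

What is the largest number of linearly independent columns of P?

2

Row reduce to echelon form.
R2 ← R2 + (7/8)·R1: [0, -3/4, -3, -9/8, 9/4]
R3 ← R3 − (9/8)·R1: [0, -3/4, -3, -9/8, 9/4]
R3 ← R3 − R2: [0, 0, 0, 0, 0]
Echelon form has 2 nonzero rows, so rank(P) = 2.
The rank gives the maximum number of linearly independent columns: 2.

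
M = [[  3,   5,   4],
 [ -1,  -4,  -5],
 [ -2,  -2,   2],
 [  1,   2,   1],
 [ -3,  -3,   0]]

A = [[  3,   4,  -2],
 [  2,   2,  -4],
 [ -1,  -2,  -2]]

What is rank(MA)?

2

First compute MA:
[[ 15,  14, -34],
 [ -6,  -2,  28],
 [-12, -16,   8],
 [  6,   6, -12],
 [-15, -18,  18]]
Now row reduce the product.
R2 ← R2 + (2/5)·R1: [0, 18/5, 72/5]
R3 ← R3 + (4/5)·R1: [0, -24/5, -96/5]
R4 ← R4 − (2/5)·R1: [0, 2/5, 8/5]
R5 ← R5 + R1: [0, -4, -16]
R3 ← R3 + (4/3)·R2: [0, 0, 0]
R4 ← R4 − (1/9)·R2: [0, 0, 0]
R5 ← R5 + (10/9)·R2: [0, 0, 0]
2 nonzero rows, so rank(MA) = 2.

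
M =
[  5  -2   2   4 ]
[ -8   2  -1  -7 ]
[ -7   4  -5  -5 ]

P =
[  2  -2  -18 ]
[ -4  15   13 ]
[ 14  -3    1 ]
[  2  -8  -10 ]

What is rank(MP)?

First compute MP:
[[ 54, -78, -154],
 [-52, 105, 239],
 [-110, 129, 223]]
Now row reduce the product.
R2 ← R2 + (26/27)·R1: [0, 269/9, 2449/27]
R3 ← R3 + (55/27)·R1: [0, -269/9, -2449/27]
R3 ← R3 + R2: [0, 0, 0]
2 nonzero rows, so rank(MP) = 2.

2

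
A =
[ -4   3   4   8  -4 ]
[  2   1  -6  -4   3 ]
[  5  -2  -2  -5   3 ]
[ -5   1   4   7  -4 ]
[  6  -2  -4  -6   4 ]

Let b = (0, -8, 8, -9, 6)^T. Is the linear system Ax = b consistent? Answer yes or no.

Row reduce the augmented matrix [A | b].
R2 ← R2 + (1/2)·R1: [0, 5/2, -4, 0, 1, -8]
R3 ← R3 + (5/4)·R1: [0, 7/4, 3, 5, -2, 8]
R4 ← R4 − (5/4)·R1: [0, -11/4, -1, -3, 1, -9]
R5 ← R5 + (3/2)·R1: [0, 5/2, 2, 6, -2, 6]
R3 ← R3 − (7/10)·R2: [0, 0, 29/5, 5, -27/10, 68/5]
R4 ← R4 + (11/10)·R2: [0, 0, -27/5, -3, 21/10, -89/5]
R5 ← R5 − R2: [0, 0, 6, 6, -3, 14]
R4 ← R4 + (27/29)·R3: [0, 0, 0, 48/29, -12/29, -149/29]
R5 ← R5 − (30/29)·R3: [0, 0, 0, 24/29, -6/29, -2/29]
R5 ← R5 − (1/2)·R4: [0, 0, 0, 0, 0, 5/2]
The echelon form has 5 nonzero rows; the last pivot sits in the augmented column, so rank(A) = 4 but rank([A|b]) = 5.
Since the ranks differ, the system is inconsistent.

no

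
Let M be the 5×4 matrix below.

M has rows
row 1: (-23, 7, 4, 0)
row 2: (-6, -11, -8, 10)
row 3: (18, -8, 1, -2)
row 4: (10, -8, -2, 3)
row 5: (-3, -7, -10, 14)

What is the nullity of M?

0

Row reduce to echelon form.
R2 ← R2 − (6/23)·R1: [0, -295/23, -208/23, 10]
R3 ← R3 + (18/23)·R1: [0, -58/23, 95/23, -2]
R4 ← R4 + (10/23)·R1: [0, -114/23, -6/23, 3]
R5 ← R5 − (3/23)·R1: [0, -182/23, -242/23, 14]
R3 ← R3 − (58/295)·R2: [0, 0, 1743/295, -234/59]
R4 ← R4 − (114/295)·R2: [0, 0, 954/295, -51/59]
R5 ← R5 − (182/295)·R2: [0, 0, -1458/295, 462/59]
R4 ← R4 − (318/581)·R3: [0, 0, 0, 759/581]
R5 ← R5 + (486/581)·R3: [0, 0, 0, 2622/581]
R5 ← R5 − (38/11)·R4: [0, 0, 0, 0]
4 nonzero rows, so rank(M) = 4.
M has 4 columns; by rank–nullity, nullity = 4 − 4 = 0.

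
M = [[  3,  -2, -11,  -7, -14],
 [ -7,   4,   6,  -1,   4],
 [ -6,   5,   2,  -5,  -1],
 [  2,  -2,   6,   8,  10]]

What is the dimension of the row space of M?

3

Row reduce to echelon form.
R2 ← R2 + (7/3)·R1: [0, -2/3, -59/3, -52/3, -86/3]
R3 ← R3 + (2)·R1: [0, 1, -20, -19, -29]
R4 ← R4 − (2/3)·R1: [0, -2/3, 40/3, 38/3, 58/3]
R3 ← R3 + (3/2)·R2: [0, 0, -99/2, -45, -72]
R4 ← R4 − R2: [0, 0, 33, 30, 48]
R4 ← R4 + (2/3)·R3: [0, 0, 0, 0, 0]
Echelon form has 3 nonzero rows, so rank(M) = 3.
The row space has dimension equal to the rank: 3.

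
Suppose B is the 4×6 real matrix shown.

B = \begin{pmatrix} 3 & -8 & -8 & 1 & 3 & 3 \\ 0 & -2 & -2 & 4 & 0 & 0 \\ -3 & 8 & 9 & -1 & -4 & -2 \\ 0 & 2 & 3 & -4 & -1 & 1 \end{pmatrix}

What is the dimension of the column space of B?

Row reduce to echelon form.
R3 ← R3 + R1: [0, 0, 1, 0, -1, 1]
R4 ← R4 + R2: [0, 0, 1, 0, -1, 1]
R4 ← R4 − R3: [0, 0, 0, 0, 0, 0]
Echelon form has 3 nonzero rows, so rank(B) = 3.
The column space has dimension equal to the rank: 3.

3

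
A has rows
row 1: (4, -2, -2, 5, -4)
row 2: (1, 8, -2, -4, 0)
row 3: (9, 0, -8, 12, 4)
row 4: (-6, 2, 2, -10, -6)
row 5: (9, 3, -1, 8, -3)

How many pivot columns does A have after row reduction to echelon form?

Row reduce to echelon form.
R2 ← R2 − (1/4)·R1: [0, 17/2, -3/2, -21/4, 1]
R3 ← R3 − (9/4)·R1: [0, 9/2, -7/2, 3/4, 13]
R4 ← R4 + (3/2)·R1: [0, -1, -1, -5/2, -12]
R5 ← R5 − (9/4)·R1: [0, 15/2, 7/2, -13/4, 6]
R3 ← R3 − (9/17)·R2: [0, 0, -46/17, 60/17, 212/17]
R4 ← R4 + (2/17)·R2: [0, 0, -20/17, -53/17, -202/17]
R5 ← R5 − (15/17)·R2: [0, 0, 82/17, 47/34, 87/17]
R4 ← R4 − (10/23)·R3: [0, 0, 0, -107/23, -398/23]
R5 ← R5 + (41/23)·R3: [0, 0, 0, 353/46, 629/23]
R5 ← R5 + (353/214)·R4: [0, 0, 0, 0, -128/107]
Echelon form has 5 nonzero rows, so rank(A) = 5.
Each nonzero row contributes one pivot column: 5 pivot columns.

5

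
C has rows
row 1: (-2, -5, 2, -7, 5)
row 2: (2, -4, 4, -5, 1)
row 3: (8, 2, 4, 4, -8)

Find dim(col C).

Row reduce to echelon form.
R2 ← R2 + R1: [0, -9, 6, -12, 6]
R3 ← R3 + (4)·R1: [0, -18, 12, -24, 12]
R3 ← R3 − (2)·R2: [0, 0, 0, 0, 0]
Echelon form has 2 nonzero rows, so rank(C) = 2.
The column space has dimension equal to the rank: 2.

2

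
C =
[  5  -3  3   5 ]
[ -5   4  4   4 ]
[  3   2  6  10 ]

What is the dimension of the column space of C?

Row reduce to echelon form.
R2 ← R2 + R1: [0, 1, 7, 9]
R3 ← R3 − (3/5)·R1: [0, 19/5, 21/5, 7]
R3 ← R3 − (19/5)·R2: [0, 0, -112/5, -136/5]
Echelon form has 3 nonzero rows, so rank(C) = 3.
The column space has dimension equal to the rank: 3.

3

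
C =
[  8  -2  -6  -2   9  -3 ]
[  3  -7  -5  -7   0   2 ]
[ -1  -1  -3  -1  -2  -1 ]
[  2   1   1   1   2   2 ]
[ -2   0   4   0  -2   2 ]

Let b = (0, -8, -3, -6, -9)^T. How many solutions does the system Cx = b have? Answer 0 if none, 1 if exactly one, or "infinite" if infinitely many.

Row reduce the augmented matrix [C | b].
R2 ← R2 − (3/8)·R1: [0, -25/4, -11/4, -25/4, -27/8, 25/8, -8]
R3 ← R3 + (1/8)·R1: [0, -5/4, -15/4, -5/4, -7/8, -11/8, -3]
R4 ← R4 − (1/4)·R1: [0, 3/2, 5/2, 3/2, -1/4, 11/4, -6]
R5 ← R5 + (1/4)·R1: [0, -1/2, 5/2, -1/2, 1/4, 5/4, -9]
R3 ← R3 − (1/5)·R2: [0, 0, -16/5, 0, -1/5, -2, -7/5]
R4 ← R4 + (6/25)·R2: [0, 0, 46/25, 0, -53/50, 7/2, -198/25]
R5 ← R5 − (2/25)·R2: [0, 0, 68/25, 0, 13/25, 1, -209/25]
R4 ← R4 + (23/40)·R3: [0, 0, 0, 0, -47/40, 47/20, -349/40]
R5 ← R5 + (17/20)·R3: [0, 0, 0, 0, 7/20, -7/10, -191/20]
R5 ← R5 + (14/47)·R4: [0, 0, 0, 0, 0, 0, -571/47]
The echelon form has 5 nonzero rows; the last pivot sits in the augmented column, so rank(C) = 4 but rank([C|b]) = 5.
Since the ranks differ, the system is inconsistent.
It has no solutions.

0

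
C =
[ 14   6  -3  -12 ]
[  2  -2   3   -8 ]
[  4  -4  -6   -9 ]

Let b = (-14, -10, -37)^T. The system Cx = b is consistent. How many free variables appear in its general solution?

Row reduce the augmented matrix [C | b].
R2 ← R2 − (1/7)·R1: [0, -20/7, 24/7, -44/7, -8]
R3 ← R3 − (2/7)·R1: [0, -40/7, -36/7, -39/7, -33]
R3 ← R3 − (2)·R2: [0, 0, -12, 7, -17]
The echelon form has 3 nonzero rows, and every pivot lies in the first 4 columns, so rank(C) = rank([C|b]) = 3.
The system is consistent.
Free variables = (unknowns) − (rank) = 4 − 3 = 1.

1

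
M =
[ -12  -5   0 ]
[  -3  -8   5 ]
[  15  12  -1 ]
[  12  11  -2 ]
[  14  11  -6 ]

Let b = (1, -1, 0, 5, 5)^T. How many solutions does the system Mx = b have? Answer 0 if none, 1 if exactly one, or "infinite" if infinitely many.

Row reduce the augmented matrix [M | b].
R2 ← R2 − (1/4)·R1: [0, -27/4, 5, -5/4]
R3 ← R3 + (5/4)·R1: [0, 23/4, -1, 5/4]
R4 ← R4 + R1: [0, 6, -2, 6]
R5 ← R5 + (7/6)·R1: [0, 31/6, -6, 37/6]
R3 ← R3 + (23/27)·R2: [0, 0, 88/27, 5/27]
R4 ← R4 + (8/9)·R2: [0, 0, 22/9, 44/9]
R5 ← R5 + (62/81)·R2: [0, 0, -176/81, 422/81]
R4 ← R4 − (3/4)·R3: [0, 0, 0, 19/4]
R5 ← R5 + (2/3)·R3: [0, 0, 0, 16/3]
R5 ← R5 − (64/57)·R4: [0, 0, 0, 0]
The echelon form has 4 nonzero rows; the last pivot sits in the augmented column, so rank(M) = 3 but rank([M|b]) = 4.
Since the ranks differ, the system is inconsistent.
It has no solutions.

0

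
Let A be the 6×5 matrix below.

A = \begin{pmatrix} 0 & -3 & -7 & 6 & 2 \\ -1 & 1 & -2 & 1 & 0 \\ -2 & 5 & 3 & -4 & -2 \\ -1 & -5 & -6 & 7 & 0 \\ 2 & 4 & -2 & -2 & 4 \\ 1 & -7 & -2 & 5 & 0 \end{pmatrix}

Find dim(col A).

Row reduce to echelon form.
Swap R1 ↔ R2
R3 ← R3 − (2)·R1: [0, 3, 7, -6, -2]
R4 ← R4 − R1: [0, -6, -4, 6, 0]
R5 ← R5 + (2)·R1: [0, 6, -6, 0, 4]
R6 ← R6 + R1: [0, -6, -4, 6, 0]
R3 ← R3 + R2: [0, 0, 0, 0, 0]
R4 ← R4 − (2)·R2: [0, 0, 10, -6, -4]
R5 ← R5 + (2)·R2: [0, 0, -20, 12, 8]
R6 ← R6 − (2)·R2: [0, 0, 10, -6, -4]
Swap R3 ↔ R4
R5 ← R5 + (2)·R3: [0, 0, 0, 0, 0]
R6 ← R6 − R3: [0, 0, 0, 0, 0]
Echelon form has 3 nonzero rows, so rank(A) = 3.
The column space has dimension equal to the rank: 3.

3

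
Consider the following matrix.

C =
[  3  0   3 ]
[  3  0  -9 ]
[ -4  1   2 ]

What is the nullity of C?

Row reduce to echelon form.
R2 ← R2 − R1: [0, 0, -12]
R3 ← R3 + (4/3)·R1: [0, 1, 6]
Swap R2 ↔ R3
3 nonzero rows, so rank(C) = 3.
C has 3 columns; by rank–nullity, nullity = 3 − 3 = 0.

0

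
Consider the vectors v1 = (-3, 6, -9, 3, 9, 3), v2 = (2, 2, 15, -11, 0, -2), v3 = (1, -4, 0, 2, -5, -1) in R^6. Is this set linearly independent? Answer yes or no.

no

Form the matrix with these vectors as rows and row reduce.
R2 ← R2 + (2/3)·R1: [0, 6, 9, -9, 6, 0]
R3 ← R3 + (1/3)·R1: [0, -2, -3, 3, -2, 0]
R3 ← R3 + (1/3)·R2: [0, 0, 0, 0, 0, 0]
2 nonzero rows, so the 3 vectors span a space of dimension 2.
Since 2 < 3, the vectors are linearly dependent.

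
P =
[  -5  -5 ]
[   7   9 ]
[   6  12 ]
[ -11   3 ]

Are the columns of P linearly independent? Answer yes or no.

yes

Row reduce P to echelon form.
R2 ← R2 + (7/5)·R1: [0, 2]
R3 ← R3 + (6/5)·R1: [0, 6]
R4 ← R4 − (11/5)·R1: [0, 14]
R3 ← R3 − (3)·R2: [0, 0]
R4 ← R4 − (7)·R2: [0, 0]
2 pivots among 2 columns.
Every column is a pivot column, so the columns are linearly independent.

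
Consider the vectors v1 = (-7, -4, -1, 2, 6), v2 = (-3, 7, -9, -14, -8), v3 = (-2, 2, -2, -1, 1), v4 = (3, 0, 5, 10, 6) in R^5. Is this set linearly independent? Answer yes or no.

Form the matrix with these vectors as rows and row reduce.
R2 ← R2 − (3/7)·R1: [0, 61/7, -60/7, -104/7, -74/7]
R3 ← R3 − (2/7)·R1: [0, 22/7, -12/7, -11/7, -5/7]
R4 ← R4 + (3/7)·R1: [0, -12/7, 32/7, 76/7, 60/7]
R3 ← R3 − (22/61)·R2: [0, 0, 84/61, 231/61, 189/61]
R4 ← R4 + (12/61)·R2: [0, 0, 176/61, 484/61, 396/61]
R4 ← R4 − (44/21)·R3: [0, 0, 0, 0, 0]
3 nonzero rows, so the 4 vectors span a space of dimension 3.
Since 3 < 4, the vectors are linearly dependent.

no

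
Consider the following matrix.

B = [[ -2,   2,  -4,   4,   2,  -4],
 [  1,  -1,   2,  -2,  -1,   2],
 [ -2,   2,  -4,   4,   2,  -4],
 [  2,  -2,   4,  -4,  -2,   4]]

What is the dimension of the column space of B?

1

Row reduce to echelon form.
R2 ← R2 + (1/2)·R1: [0, 0, 0, 0, 0, 0]
R3 ← R3 − R1: [0, 0, 0, 0, 0, 0]
R4 ← R4 + R1: [0, 0, 0, 0, 0, 0]
Echelon form has 1 nonzero row, so rank(B) = 1.
The column space has dimension equal to the rank: 1.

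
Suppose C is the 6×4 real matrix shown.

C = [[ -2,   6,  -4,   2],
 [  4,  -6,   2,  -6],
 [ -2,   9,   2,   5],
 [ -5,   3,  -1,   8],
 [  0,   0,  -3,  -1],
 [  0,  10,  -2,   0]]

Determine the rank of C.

4

Row reduce to echelon form.
R2 ← R2 + (2)·R1: [0, 6, -6, -2]
R3 ← R3 − R1: [0, 3, 6, 3]
R4 ← R4 − (5/2)·R1: [0, -12, 9, 3]
R3 ← R3 − (1/2)·R2: [0, 0, 9, 4]
R4 ← R4 + (2)·R2: [0, 0, -3, -1]
R6 ← R6 − (5/3)·R2: [0, 0, 8, 10/3]
R4 ← R4 + (1/3)·R3: [0, 0, 0, 1/3]
R5 ← R5 + (1/3)·R3: [0, 0, 0, 1/3]
R6 ← R6 − (8/9)·R3: [0, 0, 0, -2/9]
R5 ← R5 − R4: [0, 0, 0, 0]
R6 ← R6 + (2/3)·R4: [0, 0, 0, 0]
Echelon form has 4 nonzero rows, so rank(C) = 4.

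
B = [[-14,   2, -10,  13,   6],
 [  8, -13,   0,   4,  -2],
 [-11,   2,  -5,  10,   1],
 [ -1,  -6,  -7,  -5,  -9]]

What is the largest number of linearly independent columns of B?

Row reduce to echelon form.
R2 ← R2 + (4/7)·R1: [0, -83/7, -40/7, 80/7, 10/7]
R3 ← R3 − (11/14)·R1: [0, 3/7, 20/7, -3/14, -26/7]
R4 ← R4 − (1/14)·R1: [0, -43/7, -44/7, -83/14, -66/7]
R3 ← R3 + (3/83)·R2: [0, 0, 220/83, 33/166, -304/83]
R4 ← R4 − (43/83)·R2: [0, 0, -276/83, -1967/166, -844/83]
R4 ← R4 + (69/55)·R3: [0, 0, 0, -58/5, -812/55]
Echelon form has 4 nonzero rows, so rank(B) = 4.
The rank gives the maximum number of linearly independent columns: 4.

4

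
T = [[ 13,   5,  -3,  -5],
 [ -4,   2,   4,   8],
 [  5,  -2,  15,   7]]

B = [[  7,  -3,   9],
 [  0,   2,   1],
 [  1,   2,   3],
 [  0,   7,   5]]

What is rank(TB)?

3

First compute TB:
[[ 88, -70,  88],
 [-24,  80,  18],
 [ 50,  60, 123]]
Now row reduce the product.
R2 ← R2 + (3/11)·R1: [0, 670/11, 42]
R3 ← R3 − (25/44)·R1: [0, 2195/22, 73]
R3 ← R3 − (439/268)·R2: [0, 0, 563/134]
3 nonzero rows, so rank(TB) = 3.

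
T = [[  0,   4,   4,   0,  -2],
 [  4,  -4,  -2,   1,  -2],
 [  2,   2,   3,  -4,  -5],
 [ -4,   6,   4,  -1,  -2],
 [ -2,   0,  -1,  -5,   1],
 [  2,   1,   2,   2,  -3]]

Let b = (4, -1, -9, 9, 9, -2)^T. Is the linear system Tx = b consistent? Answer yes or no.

no

Row reduce the augmented matrix [T | b].
Swap R1 ↔ R2
R3 ← R3 − (1/2)·R1: [0, 4, 4, -9/2, -4, -17/2]
R4 ← R4 + R1: [0, 2, 2, 0, -4, 8]
R5 ← R5 + (1/2)·R1: [0, -2, -2, -9/2, 0, 17/2]
R6 ← R6 − (1/2)·R1: [0, 3, 3, 3/2, -2, -3/2]
R3 ← R3 − R2: [0, 0, 0, -9/2, -2, -25/2]
R4 ← R4 − (1/2)·R2: [0, 0, 0, 0, -3, 6]
R5 ← R5 + (1/2)·R2: [0, 0, 0, -9/2, -1, 21/2]
R6 ← R6 − (3/4)·R2: [0, 0, 0, 3/2, -1/2, -9/2]
R5 ← R5 − R3: [0, 0, 0, 0, 1, 23]
R6 ← R6 + (1/3)·R3: [0, 0, 0, 0, -7/6, -26/3]
R5 ← R5 + (1/3)·R4: [0, 0, 0, 0, 0, 25]
R6 ← R6 − (7/18)·R4: [0, 0, 0, 0, 0, -11]
R6 ← R6 + (11/25)·R5: [0, 0, 0, 0, 0, 0]
The echelon form has 5 nonzero rows; the last pivot sits in the augmented column, so rank(T) = 4 but rank([T|b]) = 5.
Since the ranks differ, the system is inconsistent.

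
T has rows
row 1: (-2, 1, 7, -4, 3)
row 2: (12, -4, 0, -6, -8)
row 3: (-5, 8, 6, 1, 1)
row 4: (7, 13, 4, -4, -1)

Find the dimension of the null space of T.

1

Row reduce to echelon form.
R2 ← R2 + (6)·R1: [0, 2, 42, -30, 10]
R3 ← R3 − (5/2)·R1: [0, 11/2, -23/2, 11, -13/2]
R4 ← R4 + (7/2)·R1: [0, 33/2, 57/2, -18, 19/2]
R3 ← R3 − (11/4)·R2: [0, 0, -127, 187/2, -34]
R4 ← R4 − (33/4)·R2: [0, 0, -318, 459/2, -73]
R4 ← R4 − (318/127)·R3: [0, 0, 0, -1173/254, 1541/127]
4 nonzero rows, so rank(T) = 4.
T has 5 columns; by rank–nullity, nullity = 5 − 4 = 1.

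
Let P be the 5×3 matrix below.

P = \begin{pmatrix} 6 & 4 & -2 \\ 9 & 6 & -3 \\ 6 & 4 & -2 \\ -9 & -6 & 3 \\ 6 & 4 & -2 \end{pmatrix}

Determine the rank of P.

Row reduce to echelon form.
R2 ← R2 − (3/2)·R1: [0, 0, 0]
R3 ← R3 − R1: [0, 0, 0]
R4 ← R4 + (3/2)·R1: [0, 0, 0]
R5 ← R5 − R1: [0, 0, 0]
Echelon form has 1 nonzero row, so rank(P) = 1.

1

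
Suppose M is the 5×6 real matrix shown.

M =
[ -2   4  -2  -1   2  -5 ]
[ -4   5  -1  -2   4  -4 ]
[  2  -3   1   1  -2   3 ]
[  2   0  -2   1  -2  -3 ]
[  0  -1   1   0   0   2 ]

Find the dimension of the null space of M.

Row reduce to echelon form.
R2 ← R2 − (2)·R1: [0, -3, 3, 0, 0, 6]
R3 ← R3 + R1: [0, 1, -1, 0, 0, -2]
R4 ← R4 + R1: [0, 4, -4, 0, 0, -8]
R3 ← R3 + (1/3)·R2: [0, 0, 0, 0, 0, 0]
R4 ← R4 + (4/3)·R2: [0, 0, 0, 0, 0, 0]
R5 ← R5 − (1/3)·R2: [0, 0, 0, 0, 0, 0]
2 nonzero rows, so rank(M) = 2.
M has 6 columns; by rank–nullity, nullity = 6 − 2 = 4.

4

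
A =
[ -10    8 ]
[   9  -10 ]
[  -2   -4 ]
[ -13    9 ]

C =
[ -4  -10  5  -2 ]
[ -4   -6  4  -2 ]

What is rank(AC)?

First compute AC:
[[  8,  52, -18,   4],
 [  4, -30,   5,   2],
 [ 24,  44, -26,  12],
 [ 16,  76, -29,   8]]
Now row reduce the product.
R2 ← R2 − (1/2)·R1: [0, -56, 14, 0]
R3 ← R3 − (3)·R1: [0, -112, 28, 0]
R4 ← R4 − (2)·R1: [0, -28, 7, 0]
R3 ← R3 − (2)·R2: [0, 0, 0, 0]
R4 ← R4 − (1/2)·R2: [0, 0, 0, 0]
2 nonzero rows, so rank(AC) = 2.

2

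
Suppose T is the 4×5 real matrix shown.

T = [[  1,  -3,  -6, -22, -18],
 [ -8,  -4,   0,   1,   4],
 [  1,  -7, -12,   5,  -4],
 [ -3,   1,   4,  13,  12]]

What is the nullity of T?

Row reduce to echelon form.
R2 ← R2 + (8)·R1: [0, -28, -48, -175, -140]
R3 ← R3 − R1: [0, -4, -6, 27, 14]
R4 ← R4 + (3)·R1: [0, -8, -14, -53, -42]
R3 ← R3 − (1/7)·R2: [0, 0, 6/7, 52, 34]
R4 ← R4 − (2/7)·R2: [0, 0, -2/7, -3, -2]
R4 ← R4 + (1/3)·R3: [0, 0, 0, 43/3, 28/3]
4 nonzero rows, so rank(T) = 4.
T has 5 columns; by rank–nullity, nullity = 5 − 4 = 1.

1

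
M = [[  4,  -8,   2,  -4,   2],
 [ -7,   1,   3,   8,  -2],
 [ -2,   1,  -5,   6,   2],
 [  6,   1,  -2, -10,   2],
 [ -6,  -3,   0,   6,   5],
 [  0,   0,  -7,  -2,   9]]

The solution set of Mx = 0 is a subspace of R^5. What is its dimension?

Row reduce to echelon form.
R2 ← R2 + (7/4)·R1: [0, -13, 13/2, 1, 3/2]
R3 ← R3 + (1/2)·R1: [0, -3, -4, 4, 3]
R4 ← R4 − (3/2)·R1: [0, 13, -5, -4, -1]
R5 ← R5 + (3/2)·R1: [0, -15, 3, 0, 8]
R3 ← R3 − (3/13)·R2: [0, 0, -11/2, 49/13, 69/26]
R4 ← R4 + R2: [0, 0, 3/2, -3, 1/2]
R5 ← R5 − (15/13)·R2: [0, 0, -9/2, -15/13, 163/26]
R4 ← R4 + (3/11)·R3: [0, 0, 0, -282/143, 175/143]
R5 ← R5 − (9/11)·R3: [0, 0, 0, -606/143, 586/143]
R6 ← R6 − (14/11)·R3: [0, 0, 0, -972/143, 804/143]
R5 ← R5 − (101/47)·R4: [0, 0, 0, 0, 69/47]
R6 ← R6 − (162/47)·R4: [0, 0, 0, 0, 66/47]
R6 ← R6 − (22/23)·R5: [0, 0, 0, 0, 0]
5 nonzero rows, so rank(M) = 5.
M has 5 columns; by rank–nullity, nullity = 5 − 5 = 0.

0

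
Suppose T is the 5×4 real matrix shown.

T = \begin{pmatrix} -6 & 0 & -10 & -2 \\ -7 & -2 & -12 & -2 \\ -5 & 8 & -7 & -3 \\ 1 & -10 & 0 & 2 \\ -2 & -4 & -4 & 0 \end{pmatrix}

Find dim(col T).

Row reduce to echelon form.
R2 ← R2 − (7/6)·R1: [0, -2, -1/3, 1/3]
R3 ← R3 − (5/6)·R1: [0, 8, 4/3, -4/3]
R4 ← R4 + (1/6)·R1: [0, -10, -5/3, 5/3]
R5 ← R5 − (1/3)·R1: [0, -4, -2/3, 2/3]
R3 ← R3 + (4)·R2: [0, 0, 0, 0]
R4 ← R4 − (5)·R2: [0, 0, 0, 0]
R5 ← R5 − (2)·R2: [0, 0, 0, 0]
Echelon form has 2 nonzero rows, so rank(T) = 2.
The column space has dimension equal to the rank: 2.

2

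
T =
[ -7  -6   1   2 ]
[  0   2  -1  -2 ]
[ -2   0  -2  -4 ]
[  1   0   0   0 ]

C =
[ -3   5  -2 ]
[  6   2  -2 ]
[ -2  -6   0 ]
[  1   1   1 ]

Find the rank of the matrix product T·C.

2

First compute TC:
[[-15, -51,  28],
 [ 12,   8,  -6],
 [  6,  -2,   0],
 [ -3,   5,  -2]]
Now row reduce the product.
R2 ← R2 + (4/5)·R1: [0, -164/5, 82/5]
R3 ← R3 + (2/5)·R1: [0, -112/5, 56/5]
R4 ← R4 − (1/5)·R1: [0, 76/5, -38/5]
R3 ← R3 − (28/41)·R2: [0, 0, 0]
R4 ← R4 + (19/41)·R2: [0, 0, 0]
2 nonzero rows, so rank(TC) = 2.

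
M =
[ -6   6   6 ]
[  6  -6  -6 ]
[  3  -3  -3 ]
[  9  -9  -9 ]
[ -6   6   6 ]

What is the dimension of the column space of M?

Row reduce to echelon form.
R2 ← R2 + R1: [0, 0, 0]
R3 ← R3 + (1/2)·R1: [0, 0, 0]
R4 ← R4 + (3/2)·R1: [0, 0, 0]
R5 ← R5 − R1: [0, 0, 0]
Echelon form has 1 nonzero row, so rank(M) = 1.
The column space has dimension equal to the rank: 1.

1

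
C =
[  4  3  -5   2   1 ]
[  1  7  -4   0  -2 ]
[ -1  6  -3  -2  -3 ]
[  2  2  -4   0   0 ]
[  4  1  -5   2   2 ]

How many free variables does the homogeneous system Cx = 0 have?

1

Row reduce to echelon form.
R2 ← R2 − (1/4)·R1: [0, 25/4, -11/4, -1/2, -9/4]
R3 ← R3 + (1/4)·R1: [0, 27/4, -17/4, -3/2, -11/4]
R4 ← R4 − (1/2)·R1: [0, 1/2, -3/2, -1, -1/2]
R5 ← R5 − R1: [0, -2, 0, 0, 1]
R3 ← R3 − (27/25)·R2: [0, 0, -32/25, -24/25, -8/25]
R4 ← R4 − (2/25)·R2: [0, 0, -32/25, -24/25, -8/25]
R5 ← R5 + (8/25)·R2: [0, 0, -22/25, -4/25, 7/25]
R4 ← R4 − R3: [0, 0, 0, 0, 0]
R5 ← R5 − (11/16)·R3: [0, 0, 0, 1/2, 1/2]
Swap R4 ↔ R5
4 nonzero rows, so rank(C) = 4.
C has 5 columns; by rank–nullity, nullity = 5 − 4 = 1.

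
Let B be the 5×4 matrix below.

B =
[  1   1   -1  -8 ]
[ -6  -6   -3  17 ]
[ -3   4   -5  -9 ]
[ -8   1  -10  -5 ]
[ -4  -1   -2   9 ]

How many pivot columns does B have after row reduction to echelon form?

Row reduce to echelon form.
R2 ← R2 + (6)·R1: [0, 0, -9, -31]
R3 ← R3 + (3)·R1: [0, 7, -8, -33]
R4 ← R4 + (8)·R1: [0, 9, -18, -69]
R5 ← R5 + (4)·R1: [0, 3, -6, -23]
Swap R2 ↔ R3
R4 ← R4 − (9/7)·R2: [0, 0, -54/7, -186/7]
R5 ← R5 − (3/7)·R2: [0, 0, -18/7, -62/7]
R4 ← R4 − (6/7)·R3: [0, 0, 0, 0]
R5 ← R5 − (2/7)·R3: [0, 0, 0, 0]
Echelon form has 3 nonzero rows, so rank(B) = 3.
Each nonzero row contributes one pivot column: 3 pivot columns.

3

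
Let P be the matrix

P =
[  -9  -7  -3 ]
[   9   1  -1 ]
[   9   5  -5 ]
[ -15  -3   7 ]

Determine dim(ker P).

0

Row reduce to echelon form.
R2 ← R2 + R1: [0, -6, -4]
R3 ← R3 + R1: [0, -2, -8]
R4 ← R4 − (5/3)·R1: [0, 26/3, 12]
R3 ← R3 − (1/3)·R2: [0, 0, -20/3]
R4 ← R4 + (13/9)·R2: [0, 0, 56/9]
R4 ← R4 + (14/15)·R3: [0, 0, 0]
3 nonzero rows, so rank(P) = 3.
P has 3 columns; by rank–nullity, nullity = 3 − 3 = 0.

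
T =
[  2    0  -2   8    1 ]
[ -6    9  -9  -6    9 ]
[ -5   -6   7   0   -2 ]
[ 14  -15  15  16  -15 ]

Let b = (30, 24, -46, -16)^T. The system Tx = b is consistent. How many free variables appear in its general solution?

1

Row reduce the augmented matrix [T | b].
R2 ← R2 + (3)·R1: [0, 9, -15, 18, 12, 114]
R3 ← R3 + (5/2)·R1: [0, -6, 2, 20, 1/2, 29]
R4 ← R4 − (7)·R1: [0, -15, 29, -40, -22, -226]
R3 ← R3 + (2/3)·R2: [0, 0, -8, 32, 17/2, 105]
R4 ← R4 + (5/3)·R2: [0, 0, 4, -10, -2, -36]
R4 ← R4 + (1/2)·R3: [0, 0, 0, 6, 9/4, 33/2]
The echelon form has 4 nonzero rows, and every pivot lies in the first 5 columns, so rank(T) = rank([T|b]) = 4.
The system is consistent.
Free variables = (unknowns) − (rank) = 5 − 4 = 1.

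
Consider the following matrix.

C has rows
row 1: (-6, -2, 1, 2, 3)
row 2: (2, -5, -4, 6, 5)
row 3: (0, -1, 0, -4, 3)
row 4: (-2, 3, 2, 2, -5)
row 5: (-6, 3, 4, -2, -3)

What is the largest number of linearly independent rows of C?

3

Row reduce to echelon form.
R2 ← R2 + (1/3)·R1: [0, -17/3, -11/3, 20/3, 6]
R4 ← R4 − (1/3)·R1: [0, 11/3, 5/3, 4/3, -6]
R5 ← R5 − R1: [0, 5, 3, -4, -6]
R3 ← R3 − (3/17)·R2: [0, 0, 11/17, -88/17, 33/17]
R4 ← R4 + (11/17)·R2: [0, 0, -12/17, 96/17, -36/17]
R5 ← R5 + (15/17)·R2: [0, 0, -4/17, 32/17, -12/17]
R4 ← R4 + (12/11)·R3: [0, 0, 0, 0, 0]
R5 ← R5 + (4/11)·R3: [0, 0, 0, 0, 0]
Echelon form has 3 nonzero rows, so rank(C) = 3.
The rank gives the maximum number of linearly independent rows: 3.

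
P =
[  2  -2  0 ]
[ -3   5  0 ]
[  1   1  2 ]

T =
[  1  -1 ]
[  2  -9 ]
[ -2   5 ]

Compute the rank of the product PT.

First compute PT:
[[ -2,  16],
 [  7, -42],
 [ -1,   0]]
Now row reduce the product.
R2 ← R2 + (7/2)·R1: [0, 14]
R3 ← R3 − (1/2)·R1: [0, -8]
R3 ← R3 + (4/7)·R2: [0, 0]
2 nonzero rows, so rank(PT) = 2.

2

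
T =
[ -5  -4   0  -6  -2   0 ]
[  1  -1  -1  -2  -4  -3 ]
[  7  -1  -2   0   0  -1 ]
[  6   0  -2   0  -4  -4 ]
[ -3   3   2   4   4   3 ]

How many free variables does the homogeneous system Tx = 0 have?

Row reduce to echelon form.
R2 ← R2 + (1/5)·R1: [0, -9/5, -1, -16/5, -22/5, -3]
R3 ← R3 + (7/5)·R1: [0, -33/5, -2, -42/5, -14/5, -1]
R4 ← R4 + (6/5)·R1: [0, -24/5, -2, -36/5, -32/5, -4]
R5 ← R5 − (3/5)·R1: [0, 27/5, 2, 38/5, 26/5, 3]
R3 ← R3 − (11/3)·R2: [0, 0, 5/3, 10/3, 40/3, 10]
R4 ← R4 − (8/3)·R2: [0, 0, 2/3, 4/3, 16/3, 4]
R5 ← R5 + (3)·R2: [0, 0, -1, -2, -8, -6]
R4 ← R4 − (2/5)·R3: [0, 0, 0, 0, 0, 0]
R5 ← R5 + (3/5)·R3: [0, 0, 0, 0, 0, 0]
3 nonzero rows, so rank(T) = 3.
T has 6 columns; by rank–nullity, nullity = 6 − 3 = 3.

3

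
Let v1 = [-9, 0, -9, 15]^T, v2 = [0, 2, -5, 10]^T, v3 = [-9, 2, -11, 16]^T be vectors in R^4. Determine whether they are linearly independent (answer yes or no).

Form the matrix with these vectors as rows and row reduce.
R3 ← R3 − R1: [0, 2, -2, 1]
R3 ← R3 − R2: [0, 0, 3, -9]
3 nonzero rows, so the 3 vectors span a space of dimension 3.
Since 3 = 3, the vectors are linearly independent.

yes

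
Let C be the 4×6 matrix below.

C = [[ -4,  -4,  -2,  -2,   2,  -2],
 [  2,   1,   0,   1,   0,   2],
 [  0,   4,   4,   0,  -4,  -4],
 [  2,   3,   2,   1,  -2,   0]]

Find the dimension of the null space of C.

Row reduce to echelon form.
R2 ← R2 + (1/2)·R1: [0, -1, -1, 0, 1, 1]
R4 ← R4 + (1/2)·R1: [0, 1, 1, 0, -1, -1]
R3 ← R3 + (4)·R2: [0, 0, 0, 0, 0, 0]
R4 ← R4 + R2: [0, 0, 0, 0, 0, 0]
2 nonzero rows, so rank(C) = 2.
C has 6 columns; by rank–nullity, nullity = 6 − 2 = 4.

4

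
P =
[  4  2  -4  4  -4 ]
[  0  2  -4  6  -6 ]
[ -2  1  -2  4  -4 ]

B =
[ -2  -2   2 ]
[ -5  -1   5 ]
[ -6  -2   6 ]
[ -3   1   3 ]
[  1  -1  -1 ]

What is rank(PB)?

First compute PB:
[[-10,   6,  10],
 [-10,  18,  10],
 [ -5,  15,   5]]
Now row reduce the product.
R2 ← R2 − R1: [0, 12, 0]
R3 ← R3 − (1/2)·R1: [0, 12, 0]
R3 ← R3 − R2: [0, 0, 0]
2 nonzero rows, so rank(PB) = 2.

2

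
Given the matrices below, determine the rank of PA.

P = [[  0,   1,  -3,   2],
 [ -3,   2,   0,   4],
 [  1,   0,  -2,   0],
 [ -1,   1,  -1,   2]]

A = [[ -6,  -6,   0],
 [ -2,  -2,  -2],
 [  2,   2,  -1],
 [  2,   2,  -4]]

First compute PA:
[[ -4,  -4,  -7],
 [ 22,  22, -20],
 [-10, -10,   2],
 [  6,   6,  -9]]
Now row reduce the product.
R2 ← R2 + (11/2)·R1: [0, 0, -117/2]
R3 ← R3 − (5/2)·R1: [0, 0, 39/2]
R4 ← R4 + (3/2)·R1: [0, 0, -39/2]
R3 ← R3 + (1/3)·R2: [0, 0, 0]
R4 ← R4 − (1/3)·R2: [0, 0, 0]
2 nonzero rows, so rank(PA) = 2.

2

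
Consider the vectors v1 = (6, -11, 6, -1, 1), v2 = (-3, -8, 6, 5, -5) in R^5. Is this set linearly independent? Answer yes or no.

yes

Form the matrix with these vectors as rows and row reduce.
R2 ← R2 + (1/2)·R1: [0, -27/2, 9, 9/2, -9/2]
2 nonzero rows, so the 2 vectors span a space of dimension 2.
Since 2 = 2, the vectors are linearly independent.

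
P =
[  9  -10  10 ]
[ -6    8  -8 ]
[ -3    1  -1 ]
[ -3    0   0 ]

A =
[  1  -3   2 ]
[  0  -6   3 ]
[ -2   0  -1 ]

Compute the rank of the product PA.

1

First compute PA:
[[-11,  33, -22],
 [ 10, -30,  20],
 [ -1,   3,  -2],
 [ -3,   9,  -6]]
Now row reduce the product.
R2 ← R2 + (10/11)·R1: [0, 0, 0]
R3 ← R3 − (1/11)·R1: [0, 0, 0]
R4 ← R4 − (3/11)·R1: [0, 0, 0]
1 nonzero row, so rank(PA) = 1.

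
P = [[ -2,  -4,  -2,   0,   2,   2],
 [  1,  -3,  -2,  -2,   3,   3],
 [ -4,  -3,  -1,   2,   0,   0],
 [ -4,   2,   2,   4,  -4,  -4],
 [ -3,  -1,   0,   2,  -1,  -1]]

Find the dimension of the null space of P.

4

Row reduce to echelon form.
R2 ← R2 + (1/2)·R1: [0, -5, -3, -2, 4, 4]
R3 ← R3 − (2)·R1: [0, 5, 3, 2, -4, -4]
R4 ← R4 − (2)·R1: [0, 10, 6, 4, -8, -8]
R5 ← R5 − (3/2)·R1: [0, 5, 3, 2, -4, -4]
R3 ← R3 + R2: [0, 0, 0, 0, 0, 0]
R4 ← R4 + (2)·R2: [0, 0, 0, 0, 0, 0]
R5 ← R5 + R2: [0, 0, 0, 0, 0, 0]
2 nonzero rows, so rank(P) = 2.
P has 6 columns; by rank–nullity, nullity = 6 − 2 = 4.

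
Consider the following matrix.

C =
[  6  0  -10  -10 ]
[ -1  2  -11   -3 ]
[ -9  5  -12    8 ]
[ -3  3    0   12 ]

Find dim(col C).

Row reduce to echelon form.
R2 ← R2 + (1/6)·R1: [0, 2, -38/3, -14/3]
R3 ← R3 + (3/2)·R1: [0, 5, -27, -7]
R4 ← R4 + (1/2)·R1: [0, 3, -5, 7]
R3 ← R3 − (5/2)·R2: [0, 0, 14/3, 14/3]
R4 ← R4 − (3/2)·R2: [0, 0, 14, 14]
R4 ← R4 − (3)·R3: [0, 0, 0, 0]
Echelon form has 3 nonzero rows, so rank(C) = 3.
The column space has dimension equal to the rank: 3.

3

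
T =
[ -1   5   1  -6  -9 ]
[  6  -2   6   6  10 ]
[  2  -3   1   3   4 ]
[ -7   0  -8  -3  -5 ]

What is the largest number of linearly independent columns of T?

Row reduce to echelon form.
R2 ← R2 + (6)·R1: [0, 28, 12, -30, -44]
R3 ← R3 + (2)·R1: [0, 7, 3, -9, -14]
R4 ← R4 − (7)·R1: [0, -35, -15, 39, 58]
R3 ← R3 − (1/4)·R2: [0, 0, 0, -3/2, -3]
R4 ← R4 + (5/4)·R2: [0, 0, 0, 3/2, 3]
R4 ← R4 + R3: [0, 0, 0, 0, 0]
Echelon form has 3 nonzero rows, so rank(T) = 3.
The rank gives the maximum number of linearly independent columns: 3.

3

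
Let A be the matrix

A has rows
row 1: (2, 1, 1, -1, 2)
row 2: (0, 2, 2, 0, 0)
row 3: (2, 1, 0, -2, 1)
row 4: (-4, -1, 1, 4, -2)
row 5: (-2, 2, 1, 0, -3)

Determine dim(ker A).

2

Row reduce to echelon form.
R3 ← R3 − R1: [0, 0, -1, -1, -1]
R4 ← R4 + (2)·R1: [0, 1, 3, 2, 2]
R5 ← R5 + R1: [0, 3, 2, -1, -1]
R4 ← R4 − (1/2)·R2: [0, 0, 2, 2, 2]
R5 ← R5 − (3/2)·R2: [0, 0, -1, -1, -1]
R4 ← R4 + (2)·R3: [0, 0, 0, 0, 0]
R5 ← R5 − R3: [0, 0, 0, 0, 0]
3 nonzero rows, so rank(A) = 3.
A has 5 columns; by rank–nullity, nullity = 5 − 3 = 2.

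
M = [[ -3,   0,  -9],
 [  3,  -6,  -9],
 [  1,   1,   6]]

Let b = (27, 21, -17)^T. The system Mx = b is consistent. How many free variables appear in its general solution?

Row reduce the augmented matrix [M | b].
R2 ← R2 + R1: [0, -6, -18, 48]
R3 ← R3 + (1/3)·R1: [0, 1, 3, -8]
R3 ← R3 + (1/6)·R2: [0, 0, 0, 0]
The echelon form has 2 nonzero rows, and every pivot lies in the first 3 columns, so rank(M) = rank([M|b]) = 2.
The system is consistent.
Free variables = (unknowns) − (rank) = 3 − 2 = 1.

1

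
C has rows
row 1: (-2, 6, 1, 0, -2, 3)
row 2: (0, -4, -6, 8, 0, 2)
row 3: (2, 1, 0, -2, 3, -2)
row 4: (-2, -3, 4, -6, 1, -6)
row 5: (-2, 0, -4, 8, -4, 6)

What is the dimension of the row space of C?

Row reduce to echelon form.
R3 ← R3 + R1: [0, 7, 1, -2, 1, 1]
R4 ← R4 − R1: [0, -9, 3, -6, 3, -9]
R5 ← R5 − R1: [0, -6, -5, 8, -2, 3]
R3 ← R3 + (7/4)·R2: [0, 0, -19/2, 12, 1, 9/2]
R4 ← R4 − (9/4)·R2: [0, 0, 33/2, -24, 3, -27/2]
R5 ← R5 − (3/2)·R2: [0, 0, 4, -4, -2, 0]
R4 ← R4 + (33/19)·R3: [0, 0, 0, -60/19, 90/19, -108/19]
R5 ← R5 + (8/19)·R3: [0, 0, 0, 20/19, -30/19, 36/19]
R5 ← R5 + (1/3)·R4: [0, 0, 0, 0, 0, 0]
Echelon form has 4 nonzero rows, so rank(C) = 4.
The row space has dimension equal to the rank: 4.

4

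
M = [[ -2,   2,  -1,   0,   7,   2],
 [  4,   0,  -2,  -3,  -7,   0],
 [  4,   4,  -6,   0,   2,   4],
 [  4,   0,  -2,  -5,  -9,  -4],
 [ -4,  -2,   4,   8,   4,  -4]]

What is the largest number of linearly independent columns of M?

Row reduce to echelon form.
R2 ← R2 + (2)·R1: [0, 4, -4, -3, 7, 4]
R3 ← R3 + (2)·R1: [0, 8, -8, 0, 16, 8]
R4 ← R4 + (2)·R1: [0, 4, -4, -5, 5, 0]
R5 ← R5 − (2)·R1: [0, -6, 6, 8, -10, -8]
R3 ← R3 − (2)·R2: [0, 0, 0, 6, 2, 0]
R4 ← R4 − R2: [0, 0, 0, -2, -2, -4]
R5 ← R5 + (3/2)·R2: [0, 0, 0, 7/2, 1/2, -2]
R4 ← R4 + (1/3)·R3: [0, 0, 0, 0, -4/3, -4]
R5 ← R5 − (7/12)·R3: [0, 0, 0, 0, -2/3, -2]
R5 ← R5 − (1/2)·R4: [0, 0, 0, 0, 0, 0]
Echelon form has 4 nonzero rows, so rank(M) = 4.
The rank gives the maximum number of linearly independent columns: 4.

4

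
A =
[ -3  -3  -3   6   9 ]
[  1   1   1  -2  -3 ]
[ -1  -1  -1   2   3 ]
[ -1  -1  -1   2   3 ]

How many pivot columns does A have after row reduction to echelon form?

1

Row reduce to echelon form.
R2 ← R2 + (1/3)·R1: [0, 0, 0, 0, 0]
R3 ← R3 − (1/3)·R1: [0, 0, 0, 0, 0]
R4 ← R4 − (1/3)·R1: [0, 0, 0, 0, 0]
Echelon form has 1 nonzero row, so rank(A) = 1.
Each nonzero row contributes one pivot column: 1 pivot columns.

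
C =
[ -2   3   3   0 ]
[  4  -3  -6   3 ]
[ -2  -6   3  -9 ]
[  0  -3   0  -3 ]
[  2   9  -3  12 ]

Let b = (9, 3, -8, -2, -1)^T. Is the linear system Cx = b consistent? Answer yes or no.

Row reduce the augmented matrix [C | b].
R2 ← R2 + (2)·R1: [0, 3, 0, 3, 21]
R3 ← R3 − R1: [0, -9, 0, -9, -17]
R5 ← R5 + R1: [0, 12, 0, 12, 8]
R3 ← R3 + (3)·R2: [0, 0, 0, 0, 46]
R4 ← R4 + R2: [0, 0, 0, 0, 19]
R5 ← R5 − (4)·R2: [0, 0, 0, 0, -76]
R4 ← R4 − (19/46)·R3: [0, 0, 0, 0, 0]
R5 ← R5 + (38/23)·R3: [0, 0, 0, 0, 0]
The echelon form has 3 nonzero rows; the last pivot sits in the augmented column, so rank(C) = 2 but rank([C|b]) = 3.
Since the ranks differ, the system is inconsistent.

no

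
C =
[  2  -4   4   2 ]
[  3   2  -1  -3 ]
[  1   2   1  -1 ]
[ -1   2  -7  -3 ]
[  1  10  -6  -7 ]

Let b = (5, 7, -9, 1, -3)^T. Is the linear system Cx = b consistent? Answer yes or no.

no

Row reduce the augmented matrix [C | b].
R2 ← R2 − (3/2)·R1: [0, 8, -7, -6, -1/2]
R3 ← R3 − (1/2)·R1: [0, 4, -1, -2, -23/2]
R4 ← R4 + (1/2)·R1: [0, 0, -5, -2, 7/2]
R5 ← R5 − (1/2)·R1: [0, 12, -8, -8, -11/2]
R3 ← R3 − (1/2)·R2: [0, 0, 5/2, 1, -45/4]
R5 ← R5 − (3/2)·R2: [0, 0, 5/2, 1, -19/4]
R4 ← R4 + (2)·R3: [0, 0, 0, 0, -19]
R5 ← R5 − R3: [0, 0, 0, 0, 13/2]
R5 ← R5 + (13/38)·R4: [0, 0, 0, 0, 0]
The echelon form has 4 nonzero rows; the last pivot sits in the augmented column, so rank(C) = 3 but rank([C|b]) = 4.
Since the ranks differ, the system is inconsistent.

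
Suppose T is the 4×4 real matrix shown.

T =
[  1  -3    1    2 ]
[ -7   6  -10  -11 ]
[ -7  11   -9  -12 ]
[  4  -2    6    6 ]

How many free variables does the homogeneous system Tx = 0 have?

2

Row reduce to echelon form.
R2 ← R2 + (7)·R1: [0, -15, -3, 3]
R3 ← R3 + (7)·R1: [0, -10, -2, 2]
R4 ← R4 − (4)·R1: [0, 10, 2, -2]
R3 ← R3 − (2/3)·R2: [0, 0, 0, 0]
R4 ← R4 + (2/3)·R2: [0, 0, 0, 0]
2 nonzero rows, so rank(T) = 2.
T has 4 columns; by rank–nullity, nullity = 4 − 2 = 2.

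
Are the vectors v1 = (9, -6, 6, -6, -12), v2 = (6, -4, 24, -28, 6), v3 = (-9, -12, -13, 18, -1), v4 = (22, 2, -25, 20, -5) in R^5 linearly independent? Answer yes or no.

yes

Form the matrix with these vectors as rows and row reduce.
R2 ← R2 − (2/3)·R1: [0, 0, 20, -24, 14]
R3 ← R3 + R1: [0, -18, -7, 12, -13]
R4 ← R4 − (22/9)·R1: [0, 50/3, -119/3, 104/3, 73/3]
Swap R2 ↔ R3
R4 ← R4 + (25/27)·R2: [0, 0, -1246/27, 412/9, 332/27]
R4 ← R4 + (623/270)·R3: [0, 0, 0, -48/5, 223/5]
4 nonzero rows, so the 4 vectors span a space of dimension 4.
Since 4 = 4, the vectors are linearly independent.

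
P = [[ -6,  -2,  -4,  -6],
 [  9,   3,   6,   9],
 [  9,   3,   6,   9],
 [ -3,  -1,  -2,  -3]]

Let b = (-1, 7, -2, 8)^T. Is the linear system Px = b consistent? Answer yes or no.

no

Row reduce the augmented matrix [P | b].
R2 ← R2 + (3/2)·R1: [0, 0, 0, 0, 11/2]
R3 ← R3 + (3/2)·R1: [0, 0, 0, 0, -7/2]
R4 ← R4 − (1/2)·R1: [0, 0, 0, 0, 17/2]
R3 ← R3 + (7/11)·R2: [0, 0, 0, 0, 0]
R4 ← R4 − (17/11)·R2: [0, 0, 0, 0, 0]
The echelon form has 2 nonzero rows; the last pivot sits in the augmented column, so rank(P) = 1 but rank([P|b]) = 2.
Since the ranks differ, the system is inconsistent.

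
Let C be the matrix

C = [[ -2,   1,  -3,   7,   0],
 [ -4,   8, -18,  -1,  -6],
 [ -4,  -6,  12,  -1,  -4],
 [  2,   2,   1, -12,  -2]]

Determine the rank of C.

Row reduce to echelon form.
R2 ← R2 − (2)·R1: [0, 6, -12, -15, -6]
R3 ← R3 − (2)·R1: [0, -8, 18, -15, -4]
R4 ← R4 + R1: [0, 3, -2, -5, -2]
R3 ← R3 + (4/3)·R2: [0, 0, 2, -35, -12]
R4 ← R4 − (1/2)·R2: [0, 0, 4, 5/2, 1]
R4 ← R4 − (2)·R3: [0, 0, 0, 145/2, 25]
Echelon form has 4 nonzero rows, so rank(C) = 4.

4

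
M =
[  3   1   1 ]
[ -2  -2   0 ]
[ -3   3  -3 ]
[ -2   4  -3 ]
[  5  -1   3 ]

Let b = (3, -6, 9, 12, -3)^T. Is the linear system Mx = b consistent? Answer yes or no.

yes

Row reduce the augmented matrix [M | b].
R2 ← R2 + (2/3)·R1: [0, -4/3, 2/3, -4]
R3 ← R3 + R1: [0, 4, -2, 12]
R4 ← R4 + (2/3)·R1: [0, 14/3, -7/3, 14]
R5 ← R5 − (5/3)·R1: [0, -8/3, 4/3, -8]
R3 ← R3 + (3)·R2: [0, 0, 0, 0]
R4 ← R4 + (7/2)·R2: [0, 0, 0, 0]
R5 ← R5 − (2)·R2: [0, 0, 0, 0]
The echelon form has 2 nonzero rows, and every pivot lies in the first 3 columns, so rank(M) = rank([M|b]) = 2.
The system is consistent.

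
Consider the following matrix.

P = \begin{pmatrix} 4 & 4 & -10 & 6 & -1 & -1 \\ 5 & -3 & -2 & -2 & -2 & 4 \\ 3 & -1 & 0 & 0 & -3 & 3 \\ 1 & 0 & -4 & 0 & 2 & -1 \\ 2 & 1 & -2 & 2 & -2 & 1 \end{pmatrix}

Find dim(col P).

Row reduce to echelon form.
R2 ← R2 − (5/4)·R1: [0, -8, 21/2, -19/2, -3/4, 21/4]
R3 ← R3 − (3/4)·R1: [0, -4, 15/2, -9/2, -9/4, 15/4]
R4 ← R4 − (1/4)·R1: [0, -1, -3/2, -3/2, 9/4, -3/4]
R5 ← R5 − (1/2)·R1: [0, -1, 3, -1, -3/2, 3/2]
R3 ← R3 − (1/2)·R2: [0, 0, 9/4, 1/4, -15/8, 9/8]
R4 ← R4 − (1/8)·R2: [0, 0, -45/16, -5/16, 75/32, -45/32]
R5 ← R5 − (1/8)·R2: [0, 0, 27/16, 3/16, -45/32, 27/32]
R4 ← R4 + (5/4)·R3: [0, 0, 0, 0, 0, 0]
R5 ← R5 − (3/4)·R3: [0, 0, 0, 0, 0, 0]
Echelon form has 3 nonzero rows, so rank(P) = 3.
The column space has dimension equal to the rank: 3.

3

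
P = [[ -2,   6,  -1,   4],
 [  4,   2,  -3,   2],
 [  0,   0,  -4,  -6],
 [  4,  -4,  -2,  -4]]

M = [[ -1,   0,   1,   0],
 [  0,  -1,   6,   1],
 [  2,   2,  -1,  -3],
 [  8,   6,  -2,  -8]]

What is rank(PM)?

First compute PM:
[[ 32,  16,  27, -23],
 [  6,   4,  15,  -5],
 [-56, -44,  16,  60],
 [-40, -24, -10,  34]]
Now row reduce the product.
R2 ← R2 − (3/16)·R1: [0, 1, 159/16, -11/16]
R3 ← R3 + (7/4)·R1: [0, -16, 253/4, 79/4]
R4 ← R4 + (5/4)·R1: [0, -4, 95/4, 21/4]
R3 ← R3 + (16)·R2: [0, 0, 889/4, 35/4]
R4 ← R4 + (4)·R2: [0, 0, 127/2, 5/2]
R4 ← R4 − (2/7)·R3: [0, 0, 0, 0]
3 nonzero rows, so rank(PM) = 3.

3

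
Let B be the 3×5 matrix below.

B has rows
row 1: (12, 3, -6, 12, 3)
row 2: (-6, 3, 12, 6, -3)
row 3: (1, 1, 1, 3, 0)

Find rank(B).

2

Row reduce to echelon form.
R2 ← R2 + (1/2)·R1: [0, 9/2, 9, 12, -3/2]
R3 ← R3 − (1/12)·R1: [0, 3/4, 3/2, 2, -1/4]
R3 ← R3 − (1/6)·R2: [0, 0, 0, 0, 0]
Echelon form has 2 nonzero rows, so rank(B) = 2.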